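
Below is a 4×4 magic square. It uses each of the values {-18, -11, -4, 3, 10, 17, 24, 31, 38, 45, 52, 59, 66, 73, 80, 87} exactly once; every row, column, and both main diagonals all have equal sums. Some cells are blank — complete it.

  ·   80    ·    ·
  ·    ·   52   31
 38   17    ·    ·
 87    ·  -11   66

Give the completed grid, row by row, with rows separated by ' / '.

The 16 entries sum to 552, so each line sums to 552/4 = 138.
Row 4 must total 138; the given cells sum to 142, so (4,2) = -4.
The remaining cell in column 2 is (2,2) = 138 − 93 = 45.
The remaining cell in anti-diagonal is (1,4) = 138 − 156 = -18.
The remaining cell in row 2 is (2,1) = 138 − 128 = 10.
Column 1 needs 138; the known cells sum to 135, so (1,1) = 3.
From column 4, 138 − (-18 + 31 + 66) gives (3,4) = 59.
The remaining cell in main diagonal is (3,3) = 138 − 114 = 24.
Row 1: 3 + 80 + (-18) + ? = 138, so (1,3) = 73.

3 80 73 -18 / 10 45 52 31 / 38 17 24 59 / 87 -4 -11 66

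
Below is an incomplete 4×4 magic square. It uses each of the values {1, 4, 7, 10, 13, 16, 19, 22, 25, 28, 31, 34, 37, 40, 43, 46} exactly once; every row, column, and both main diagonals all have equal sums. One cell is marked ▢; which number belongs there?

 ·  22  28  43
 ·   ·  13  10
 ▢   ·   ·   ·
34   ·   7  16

19

The 16 entries sum to 376, so each line sums to 376/4 = 94.
Using row 1: 22 + 28 + 43 + ? → (1,1) = 94 − 93 = 1.
Row 4 needs 94; the known cells sum to 57, so (4,2) = 37.
From column 3, 94 − (28 + 13 + 7) gives (3,3) = 46.
Using column 4: 43 + 10 + 16 + ? → (3,4) = 94 − 69 = 25.
Main diagonal needs 94; the known cells sum to 63, so (2,2) = 31.
The remaining cell in anti-diagonal is (3,2) = 94 − 90 = 4.
Using row 2: 31 + 13 + 10 + ? → (2,1) = 94 − 54 = 40.
Row 3 must total 94; the given cells sum to 75, so (3,1) = 19.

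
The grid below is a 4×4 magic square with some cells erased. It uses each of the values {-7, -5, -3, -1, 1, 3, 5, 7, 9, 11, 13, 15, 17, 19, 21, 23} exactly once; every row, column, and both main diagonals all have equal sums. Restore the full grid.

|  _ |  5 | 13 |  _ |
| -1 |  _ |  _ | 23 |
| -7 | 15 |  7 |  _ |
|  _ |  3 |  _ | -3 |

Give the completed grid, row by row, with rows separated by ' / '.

19 5 13 -5 / -1 9 1 23 / -7 15 7 17 / 21 3 11 -3

The 16 entries sum to 128, so each line sums to 128/4 = 32.
The remaining cell in row 3 is (3,4) = 32 − 15 = 17.
From column 2, 32 − (5 + 15 + 3) gives (2,2) = 9.
Column 4 needs 32; the known cells sum to 37, so (1,4) = -5.
From main diagonal, 32 − (9 + 7 + (-3)) gives (1,1) = 19.
The remaining cell in row 2 is (2,3) = 32 − 31 = 1.
Column 1 needs 32; the known cells sum to 11, so (4,1) = 21.
Column 3 must total 32; the given cells sum to 21, so (4,3) = 11.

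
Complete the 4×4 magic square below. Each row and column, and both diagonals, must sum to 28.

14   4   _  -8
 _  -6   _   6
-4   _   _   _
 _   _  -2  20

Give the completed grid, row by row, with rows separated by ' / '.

Row 1 must total 28; the given cells sum to 10, so (1,3) = 18.
Column 4 must total 28; the given cells sum to 18, so (3,4) = 10.
From main diagonal, 28 − (14 + (-6) + 20) gives (3,3) = 0.
Row 3 needs 28; the known cells sum to 6, so (3,2) = 22.
Using column 2: 4 + (-6) + 22 + ? → (4,2) = 28 − 20 = 8.
Column 3: 18 + 0 + (-2) + ? = 28, so (2,3) = 12.
Anti-diagonal needs 28; the known cells sum to 26, so (4,1) = 2.
Row 2 must total 28; the given cells sum to 12, so (2,1) = 16.

14 4 18 -8 / 16 -6 12 6 / -4 22 0 10 / 2 8 -2 20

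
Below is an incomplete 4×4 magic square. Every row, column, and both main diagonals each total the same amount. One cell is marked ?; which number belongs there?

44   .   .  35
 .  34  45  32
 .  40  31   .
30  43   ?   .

36

Anti-diagonal is complete and sums to 150; that is the magic constant.
Row 2 needs 150; the known cells sum to 111, so (2,1) = 39.
Column 1: 44 + 39 + 30 + ? = 150, so (3,1) = 37.
The remaining cell in column 2 is (1,2) = 150 − 117 = 33.
Main diagonal must total 150; the given cells sum to 109, so (4,4) = 41.
Row 1 must total 150; the given cells sum to 112, so (1,3) = 38.
The remaining cell in row 3 is (3,4) = 150 − 108 = 42.
The remaining cell in row 4 is (4,3) = 150 − 114 = 36.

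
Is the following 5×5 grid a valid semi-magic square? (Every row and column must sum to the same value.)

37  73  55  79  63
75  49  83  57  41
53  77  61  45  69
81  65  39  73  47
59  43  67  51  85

No — column 3 sums to 305 but column 2 sums to 307.

Row 1: 37 + 73 + 55 + 79 + 63 = 307.
Row 2: 75 + 49 + 83 + 57 + 41 = 305.
Row 3: 53 + 77 + 61 + 45 + 69 = 305.
Row 4: 81 + 65 + 39 + 73 + 47 = 305.
Row 5: 59 + 43 + 67 + 51 + 85 = 305.
Column 1: 37 + 75 + 53 + 81 + 59 = 305.
Column 2: 73 + 49 + 77 + 65 + 43 = 307.
Column 3: 55 + 83 + 61 + 39 + 67 = 305.
Column 4: 79 + 57 + 45 + 73 + 51 = 305.
Column 5: 63 + 41 + 69 + 47 + 85 = 305.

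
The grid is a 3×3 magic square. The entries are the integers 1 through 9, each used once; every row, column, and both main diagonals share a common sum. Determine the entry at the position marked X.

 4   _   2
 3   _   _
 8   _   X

The entries are 1 through 9, which sum to 45, so each line sums to 45/3 = 15.
Row 1 must total 15; the given cells sum to 6, so (1,2) = 9.
Anti-diagonal must total 15; the given cells sum to 10, so (2,2) = 5.
Row 2 needs 15; the known cells sum to 8, so (2,3) = 7.
Using column 2: 9 + 5 + ? → (3,2) = 15 − 14 = 1.
The remaining cell in column 3 is (3,3) = 15 − 9 = 6.

6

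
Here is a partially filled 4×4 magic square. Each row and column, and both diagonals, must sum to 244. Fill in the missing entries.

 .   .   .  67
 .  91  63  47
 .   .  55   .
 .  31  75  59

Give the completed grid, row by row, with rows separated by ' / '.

39 87 51 67 / 43 91 63 47 / 83 35 55 71 / 79 31 75 59

Using row 2: 91 + 63 + 47 + ? → (2,1) = 244 − 201 = 43.
Using row 4: 31 + 75 + 59 + ? → (4,1) = 244 − 165 = 79.
From column 3, 244 − (63 + 55 + 75) gives (1,3) = 51.
Column 4: 67 + 47 + 59 + ? = 244, so (3,4) = 71.
Main diagonal: 91 + 55 + 59 + ? = 244, so (1,1) = 39.
The remaining cell in anti-diagonal is (3,2) = 244 − 209 = 35.
Using row 1: 39 + 51 + 67 + ? → (1,2) = 244 − 157 = 87.
Row 3 must total 244; the given cells sum to 161, so (3,1) = 83.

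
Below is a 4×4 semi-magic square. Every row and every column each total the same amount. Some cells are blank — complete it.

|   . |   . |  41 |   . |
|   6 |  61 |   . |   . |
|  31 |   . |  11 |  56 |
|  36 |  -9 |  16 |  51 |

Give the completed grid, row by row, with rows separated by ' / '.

21 46 41 -14 / 6 61 26 1 / 31 -4 11 56 / 36 -9 16 51

Row 4 is already complete: 36 + -9 + 16 + 51 = 94, so that is the magic constant.
Row 3: 31 + 11 + 56 + ? = 94, so (3,2) = -4.
From column 1, 94 − (6 + 31 + 36) gives (1,1) = 21.
Column 2 must total 94; the given cells sum to 48, so (1,2) = 46.
Column 3 must total 94; the given cells sum to 68, so (2,3) = 26.
Row 1 must total 94; the given cells sum to 108, so (1,4) = -14.
From row 2, 94 − (6 + 61 + 26) gives (2,4) = 1.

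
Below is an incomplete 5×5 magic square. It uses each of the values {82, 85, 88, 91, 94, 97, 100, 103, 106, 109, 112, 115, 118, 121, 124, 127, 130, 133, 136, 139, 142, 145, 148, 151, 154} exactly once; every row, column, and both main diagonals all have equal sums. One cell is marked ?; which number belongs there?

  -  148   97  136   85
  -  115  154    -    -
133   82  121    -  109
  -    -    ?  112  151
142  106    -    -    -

The 25 entries sum to 2950, so each line sums to 2950/5 = 590.
Row 1 must total 590; the given cells sum to 466, so (1,1) = 124.
Using row 3: 133 + 82 + 121 + 109 + ? → (3,4) = 590 − 445 = 145.
The remaining cell in column 2 is (4,2) = 590 − 451 = 139.
Main diagonal must total 590; the given cells sum to 472, so (5,5) = 118.
Anti-diagonal: 85 + 121 + 139 + 142 + ? = 590, so (2,4) = 103.
The remaining cell in column 4 is (5,4) = 590 − 496 = 94.
From column 5, 590 − (85 + 109 + 151 + 118) gives (2,5) = 127.
Using row 2: 115 + 154 + 103 + 127 + ? → (2,1) = 590 − 499 = 91.
Row 5 must total 590; the given cells sum to 460, so (5,3) = 130.
Column 1 needs 590; the known cells sum to 490, so (4,1) = 100.
Column 3 needs 590; the known cells sum to 502, so (4,3) = 88.

88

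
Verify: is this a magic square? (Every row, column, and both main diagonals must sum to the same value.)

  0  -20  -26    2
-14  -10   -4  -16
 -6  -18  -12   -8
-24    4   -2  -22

Yes

Row 1: 0 + (-20) + (-26) + 2 = -44.
Row 2: -14 + (-10) + (-4) + (-16) = -44.
Row 3: -6 + (-18) + (-12) + (-8) = -44.
Row 4: -24 + 4 + (-2) + (-22) = -44.
Column 1: 0 + (-14) + (-6) + (-24) = -44.
Column 2: -20 + (-10) + (-18) + 4 = -44.
Column 3: -26 + (-4) + (-12) + (-2) = -44.
Column 4: 2 + (-16) + (-8) + (-22) = -44.
Main diagonal: 0 + (-10) + (-12) + (-22) = -44.
Anti-diagonal: 2 + (-4) + (-18) + (-24) = -44.
All lines sum to -44.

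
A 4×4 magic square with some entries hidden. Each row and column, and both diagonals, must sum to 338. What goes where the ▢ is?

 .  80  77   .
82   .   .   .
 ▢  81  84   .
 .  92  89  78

86

Row 4: 92 + 89 + 78 + ? = 338, so (4,1) = 79.
Column 2 needs 338; the known cells sum to 253, so (2,2) = 85.
Column 3 must total 338; the given cells sum to 250, so (2,3) = 88.
From main diagonal, 338 − (85 + 84 + 78) gives (1,1) = 91.
From anti-diagonal, 338 − (88 + 81 + 79) gives (1,4) = 90.
Row 2: 82 + 85 + 88 + ? = 338, so (2,4) = 83.
Using column 1: 91 + 82 + 79 + ? → (3,1) = 338 − 252 = 86.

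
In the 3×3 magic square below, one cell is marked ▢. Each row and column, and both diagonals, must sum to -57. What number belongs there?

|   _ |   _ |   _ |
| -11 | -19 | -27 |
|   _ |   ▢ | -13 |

-23

Column 3 must total -57; the given cells sum to -40, so (1,3) = -17.
Using main diagonal: -19 + (-13) + ? → (1,1) = -57 − (-32) = -25.
The remaining cell in anti-diagonal is (3,1) = -57 − (-36) = -21.
From row 1, -57 − (-25 + (-17)) gives (1,2) = -15.
Row 3 must total -57; the given cells sum to -34, so (3,2) = -23.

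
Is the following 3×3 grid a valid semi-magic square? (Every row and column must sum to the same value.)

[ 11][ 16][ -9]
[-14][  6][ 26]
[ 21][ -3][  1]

Row 1: 11 + 16 + (-9) = 18.
Row 2: -14 + 6 + 26 = 18.
Row 3: 21 + (-3) + 1 = 19.
Column 1: 11 + (-14) + 21 = 18.
Column 2: 16 + 6 + (-3) = 19.
Column 3: -9 + 26 + 1 = 18.

No — column 3 sums to 18 but column 2 sums to 19.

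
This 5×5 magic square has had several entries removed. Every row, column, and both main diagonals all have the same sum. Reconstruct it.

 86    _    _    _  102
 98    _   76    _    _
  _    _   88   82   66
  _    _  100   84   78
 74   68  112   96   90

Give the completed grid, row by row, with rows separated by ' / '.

86 80 64 108 102 / 98 92 76 70 104 / 110 94 88 82 66 / 72 106 100 84 78 / 74 68 112 96 90

Row 5 is already complete: 74 + 68 + 112 + 96 + 90 = 440, so that is the magic constant.
The remaining cell in column 3 is (1,3) = 440 − 376 = 64.
Column 5 must total 440; the given cells sum to 336, so (2,5) = 104.
From main diagonal, 440 − (86 + 88 + 84 + 90) gives (2,2) = 92.
Row 2 must total 440; the given cells sum to 370, so (2,4) = 70.
Column 4: 70 + 82 + 84 + 96 + ? = 440, so (1,4) = 108.
Anti-diagonal must total 440; the given cells sum to 334, so (4,2) = 106.
Using row 1: 86 + 64 + 108 + 102 + ? → (1,2) = 440 − 360 = 80.
From row 4, 440 − (106 + 100 + 84 + 78) gives (4,1) = 72.
Using column 1: 86 + 98 + 72 + 74 + ? → (3,1) = 440 − 330 = 110.
Column 2 must total 440; the given cells sum to 346, so (3,2) = 94.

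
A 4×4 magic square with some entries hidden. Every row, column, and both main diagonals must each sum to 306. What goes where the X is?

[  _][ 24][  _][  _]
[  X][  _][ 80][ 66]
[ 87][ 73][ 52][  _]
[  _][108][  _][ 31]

The remaining cell in row 3 is (3,4) = 306 − 212 = 94.
The remaining cell in column 2 is (2,2) = 306 − 205 = 101.
Column 4 must total 306; the given cells sum to 191, so (1,4) = 115.
Main diagonal: 101 + 52 + 31 + ? = 306, so (1,1) = 122.
Using anti-diagonal: 115 + 80 + 73 + ? → (4,1) = 306 − 268 = 38.
Row 1: 122 + 24 + 115 + ? = 306, so (1,3) = 45.
Row 2: 101 + 80 + 66 + ? = 306, so (2,1) = 59.

59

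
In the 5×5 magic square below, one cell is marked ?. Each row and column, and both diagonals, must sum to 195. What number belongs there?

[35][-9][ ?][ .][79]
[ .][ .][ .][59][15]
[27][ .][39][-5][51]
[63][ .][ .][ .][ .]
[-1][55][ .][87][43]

Row 3 must total 195; the given cells sum to 112, so (3,2) = 83.
From row 5, 195 − (-1 + 55 + 87 + 43) gives (5,3) = 11.
Column 1 needs 195; the known cells sum to 124, so (2,1) = 71.
Using column 5: 79 + 15 + 51 + 43 + ? → (4,5) = 195 − 188 = 7.
Anti-diagonal must total 195; the given cells sum to 176, so (4,2) = 19.
Using column 2: -9 + 83 + 19 + 55 + ? → (2,2) = 195 − 148 = 47.
Using main diagonal: 35 + 47 + 39 + 43 + ? → (4,4) = 195 − 164 = 31.
Row 2 must total 195; the given cells sum to 192, so (2,3) = 3.
Row 4 needs 195; the known cells sum to 120, so (4,3) = 75.
Column 3 must total 195; the given cells sum to 128, so (1,3) = 67.

67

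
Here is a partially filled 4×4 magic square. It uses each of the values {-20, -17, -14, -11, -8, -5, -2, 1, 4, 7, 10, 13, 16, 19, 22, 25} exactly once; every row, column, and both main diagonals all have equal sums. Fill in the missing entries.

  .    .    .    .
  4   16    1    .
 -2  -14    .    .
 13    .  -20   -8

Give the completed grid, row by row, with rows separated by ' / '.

-5 -17 22 10 / 4 16 1 -11 / -2 -14 7 19 / 13 25 -20 -8

The 16 entries sum to 40, so each line sums to 40/4 = 10.
Row 2: 4 + 16 + 1 + ? = 10, so (2,4) = -11.
Row 4: 13 + (-20) + (-8) + ? = 10, so (4,2) = 25.
Using column 1: 4 + (-2) + 13 + ? → (1,1) = 10 − 15 = -5.
Column 2 must total 10; the given cells sum to 27, so (1,2) = -17.
Using main diagonal: -5 + 16 + (-8) + ? → (3,3) = 10 − 3 = 7.
Anti-diagonal must total 10; the given cells sum to 0, so (1,4) = 10.
Using row 1: -5 + (-17) + 10 + ? → (1,3) = 10 − (-12) = 22.
Row 3: -2 + (-14) + 7 + ? = 10, so (3,4) = 19.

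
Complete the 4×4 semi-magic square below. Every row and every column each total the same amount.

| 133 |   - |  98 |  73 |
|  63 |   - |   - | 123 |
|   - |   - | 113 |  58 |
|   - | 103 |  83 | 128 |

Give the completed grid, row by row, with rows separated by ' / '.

Column 4 is already complete: 73 + 123 + 58 + 128 = 382, so that is the magic constant.
Row 1 needs 382; the known cells sum to 304, so (1,2) = 78.
Row 4: 103 + 83 + 128 + ? = 382, so (4,1) = 68.
Using column 1: 133 + 63 + 68 + ? → (3,1) = 382 − 264 = 118.
From column 3, 382 − (98 + 113 + 83) gives (2,3) = 88.
Row 2 must total 382; the given cells sum to 274, so (2,2) = 108.
Using row 3: 118 + 113 + 58 + ? → (3,2) = 382 − 289 = 93.

133 78 98 73 / 63 108 88 123 / 118 93 113 58 / 68 103 83 128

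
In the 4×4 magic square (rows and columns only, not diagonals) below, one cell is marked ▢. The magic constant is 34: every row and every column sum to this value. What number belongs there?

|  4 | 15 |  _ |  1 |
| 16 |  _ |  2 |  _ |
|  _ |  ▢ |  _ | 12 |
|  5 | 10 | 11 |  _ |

Row 1: 4 + 15 + 1 + ? = 34, so (1,3) = 14.
The remaining cell in row 4 is (4,4) = 34 − 26 = 8.
Column 1 needs 34; the known cells sum to 25, so (3,1) = 9.
From column 3, 34 − (14 + 2 + 11) gives (3,3) = 7.
Using column 4: 1 + 12 + 8 + ? → (2,4) = 34 − 21 = 13.
Row 2 must total 34; the given cells sum to 31, so (2,2) = 3.
The remaining cell in row 3 is (3,2) = 34 − 28 = 6.

6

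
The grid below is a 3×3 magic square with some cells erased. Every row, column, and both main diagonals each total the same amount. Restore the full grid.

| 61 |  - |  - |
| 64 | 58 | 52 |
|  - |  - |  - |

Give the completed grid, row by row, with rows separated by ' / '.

61 46 67 / 64 58 52 / 49 70 55

Row 2 is already complete: 64 + 58 + 52 = 174, so that is the magic constant.
Using column 1: 61 + 64 + ? → (3,1) = 174 − 125 = 49.
Main diagonal: 61 + 58 + ? = 174, so (3,3) = 55.
From anti-diagonal, 174 − (58 + 49) gives (1,3) = 67.
Row 1 must total 174; the given cells sum to 128, so (1,2) = 46.
Row 3: 49 + 55 + ? = 174, so (3,2) = 70.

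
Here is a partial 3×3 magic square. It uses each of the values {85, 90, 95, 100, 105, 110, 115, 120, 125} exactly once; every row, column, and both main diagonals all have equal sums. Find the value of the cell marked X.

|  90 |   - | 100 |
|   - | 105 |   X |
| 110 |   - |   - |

The 9 entries sum to 945, so each line sums to 945/3 = 315.
Using row 1: 90 + 100 + ? → (1,2) = 315 − 190 = 125.
Column 1 must total 315; the given cells sum to 200, so (2,1) = 115.
From column 2, 315 − (125 + 105) gives (3,2) = 85.
The remaining cell in main diagonal is (3,3) = 315 − 195 = 120.
From row 2, 315 − (115 + 105) gives (2,3) = 95.

95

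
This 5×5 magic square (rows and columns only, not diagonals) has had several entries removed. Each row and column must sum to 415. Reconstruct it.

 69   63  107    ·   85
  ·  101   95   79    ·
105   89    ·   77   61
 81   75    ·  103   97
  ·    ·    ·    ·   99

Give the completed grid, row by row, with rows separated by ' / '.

69 63 107 91 85 / 67 101 95 79 73 / 105 89 83 77 61 / 81 75 59 103 97 / 93 87 71 65 99

Using row 1: 69 + 63 + 107 + 85 + ? → (1,4) = 415 − 324 = 91.
Row 3 must total 415; the given cells sum to 332, so (3,3) = 83.
The remaining cell in row 4 is (4,3) = 415 − 356 = 59.
From column 2, 415 − (63 + 101 + 89 + 75) gives (5,2) = 87.
Column 3 needs 415; the known cells sum to 344, so (5,3) = 71.
Column 4 must total 415; the given cells sum to 350, so (5,4) = 65.
The remaining cell in column 5 is (2,5) = 415 − 342 = 73.
From row 2, 415 − (101 + 95 + 79 + 73) gives (2,1) = 67.
Using row 5: 87 + 71 + 65 + 99 + ? → (5,1) = 415 − 322 = 93.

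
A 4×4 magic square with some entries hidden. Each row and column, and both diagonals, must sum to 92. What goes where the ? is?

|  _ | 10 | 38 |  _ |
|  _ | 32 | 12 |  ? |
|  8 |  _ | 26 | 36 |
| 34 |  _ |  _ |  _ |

Using row 3: 8 + 26 + 36 + ? → (3,2) = 92 − 70 = 22.
Column 2 needs 92; the known cells sum to 64, so (4,2) = 28.
Using column 3: 38 + 12 + 26 + ? → (4,3) = 92 − 76 = 16.
The remaining cell in anti-diagonal is (1,4) = 92 − 68 = 24.
The remaining cell in row 1 is (1,1) = 92 − 72 = 20.
From row 4, 92 − (34 + 28 + 16) gives (4,4) = 14.
The remaining cell in column 1 is (2,1) = 92 − 62 = 30.
From column 4, 92 − (24 + 36 + 14) gives (2,4) = 18.

18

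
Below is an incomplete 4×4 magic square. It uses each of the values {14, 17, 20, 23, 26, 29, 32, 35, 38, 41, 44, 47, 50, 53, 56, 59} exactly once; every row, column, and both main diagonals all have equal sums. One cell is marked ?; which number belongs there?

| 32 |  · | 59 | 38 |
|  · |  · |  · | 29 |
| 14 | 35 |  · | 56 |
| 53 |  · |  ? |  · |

26

The 16 entries sum to 584, so each line sums to 584/4 = 146.
From row 1, 146 − (32 + 59 + 38) gives (1,2) = 17.
Row 3: 14 + 35 + 56 + ? = 146, so (3,3) = 41.
The remaining cell in column 1 is (2,1) = 146 − 99 = 47.
The remaining cell in column 4 is (4,4) = 146 − 123 = 23.
Main diagonal needs 146; the known cells sum to 96, so (2,2) = 50.
Anti-diagonal needs 146; the known cells sum to 126, so (2,3) = 20.
Column 2: 17 + 50 + 35 + ? = 146, so (4,2) = 44.
The remaining cell in column 3 is (4,3) = 146 − 120 = 26.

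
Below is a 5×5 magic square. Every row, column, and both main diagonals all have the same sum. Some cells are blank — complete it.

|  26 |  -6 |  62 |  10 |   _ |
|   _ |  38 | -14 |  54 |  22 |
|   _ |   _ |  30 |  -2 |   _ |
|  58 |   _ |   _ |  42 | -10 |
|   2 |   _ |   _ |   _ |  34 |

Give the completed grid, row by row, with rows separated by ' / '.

Main diagonal is already complete: 26 + 38 + 30 + 42 + 34 = 170, so that is the magic constant.
Using row 1: 26 + (-6) + 62 + 10 + ? → (1,5) = 170 − 92 = 78.
Using row 2: 38 + (-14) + 54 + 22 + ? → (2,1) = 170 − 100 = 70.
Column 1 needs 170; the known cells sum to 156, so (3,1) = 14.
From column 4, 170 − (10 + 54 + (-2) + 42) gives (5,4) = 66.
Column 5: 78 + 22 + (-10) + 34 + ? = 170, so (3,5) = 46.
Anti-diagonal must total 170; the given cells sum to 164, so (4,2) = 6.
Row 3: 14 + 30 + (-2) + 46 + ? = 170, so (3,2) = 82.
The remaining cell in row 4 is (4,3) = 170 − 96 = 74.
Column 2 needs 170; the known cells sum to 120, so (5,2) = 50.
Column 3 needs 170; the known cells sum to 152, so (5,3) = 18.

26 -6 62 10 78 / 70 38 -14 54 22 / 14 82 30 -2 46 / 58 6 74 42 -10 / 2 50 18 66 34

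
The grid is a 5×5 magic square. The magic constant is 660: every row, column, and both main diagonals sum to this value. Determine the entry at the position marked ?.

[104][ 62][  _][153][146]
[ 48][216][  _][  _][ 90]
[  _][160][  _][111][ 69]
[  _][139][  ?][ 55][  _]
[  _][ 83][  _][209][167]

97

Row 1: 104 + 62 + 153 + 146 + ? = 660, so (1,3) = 195.
Column 4 needs 660; the known cells sum to 528, so (2,4) = 132.
Column 5 must total 660; the given cells sum to 472, so (4,5) = 188.
The remaining cell in main diagonal is (3,3) = 660 − 542 = 118.
The remaining cell in anti-diagonal is (5,1) = 660 − 535 = 125.
From row 2, 660 − (48 + 216 + 132 + 90) gives (2,3) = 174.
Using row 3: 160 + 118 + 111 + 69 + ? → (3,1) = 660 − 458 = 202.
Row 5 must total 660; the given cells sum to 584, so (5,3) = 76.
Using column 1: 104 + 48 + 202 + 125 + ? → (4,1) = 660 − 479 = 181.
Column 3: 195 + 174 + 118 + 76 + ? = 660, so (4,3) = 97.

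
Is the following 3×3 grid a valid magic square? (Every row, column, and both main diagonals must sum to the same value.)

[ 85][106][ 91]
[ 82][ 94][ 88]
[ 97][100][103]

No — column 1 sums to 264 but main diagonal sums to 282.

Row 1: 85 + 106 + 91 = 282.
Row 2: 82 + 94 + 88 = 264.
Row 3: 97 + 100 + 103 = 300.
Column 1: 85 + 82 + 97 = 264.
Column 2: 106 + 94 + 100 = 300.
Column 3: 91 + 88 + 103 = 282.
Main diagonal: 85 + 94 + 103 = 282.
Anti-diagonal: 91 + 94 + 97 = 282.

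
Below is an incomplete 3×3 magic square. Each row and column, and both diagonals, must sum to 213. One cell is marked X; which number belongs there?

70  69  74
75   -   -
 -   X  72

The remaining cell in column 1 is (3,1) = 213 − 145 = 68.
Column 3 needs 213; the known cells sum to 146, so (2,3) = 67.
The remaining cell in main diagonal is (2,2) = 213 − 142 = 71.
Row 3: 68 + 72 + ? = 213, so (3,2) = 73.

73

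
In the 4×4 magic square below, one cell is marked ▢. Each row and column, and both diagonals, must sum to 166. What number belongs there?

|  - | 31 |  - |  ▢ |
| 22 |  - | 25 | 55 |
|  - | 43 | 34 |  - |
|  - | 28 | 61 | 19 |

Row 2 must total 166; the given cells sum to 102, so (2,2) = 64.
Row 4 needs 166; the known cells sum to 108, so (4,1) = 58.
Using column 3: 25 + 34 + 61 + ? → (1,3) = 166 − 120 = 46.
From main diagonal, 166 − (64 + 34 + 19) gives (1,1) = 49.
The remaining cell in anti-diagonal is (1,4) = 166 − 126 = 40.

40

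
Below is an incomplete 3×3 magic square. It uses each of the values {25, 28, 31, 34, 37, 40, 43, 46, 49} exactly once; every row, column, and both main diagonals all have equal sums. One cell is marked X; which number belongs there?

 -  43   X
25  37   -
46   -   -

The 9 entries sum to 333, so each line sums to 333/3 = 111.
Using row 2: 25 + 37 + ? → (2,3) = 111 − 62 = 49.
Using column 1: 25 + 46 + ? → (1,1) = 111 − 71 = 40.
From column 2, 111 − (43 + 37) gives (3,2) = 31.
Using main diagonal: 40 + 37 + ? → (3,3) = 111 − 77 = 34.
Anti-diagonal: 37 + 46 + ? = 111, so (1,3) = 28.

28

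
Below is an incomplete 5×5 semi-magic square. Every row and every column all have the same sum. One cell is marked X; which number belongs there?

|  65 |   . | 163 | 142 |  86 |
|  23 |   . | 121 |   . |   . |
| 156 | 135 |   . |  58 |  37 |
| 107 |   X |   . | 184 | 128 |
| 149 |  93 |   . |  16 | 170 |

Column 1 is complete and sums to 500; that is the magic constant.
Row 1: 65 + 163 + 142 + 86 + ? = 500, so (1,2) = 44.
Row 3: 156 + 135 + 58 + 37 + ? = 500, so (3,3) = 114.
Using row 5: 149 + 93 + 16 + 170 + ? → (5,3) = 500 − 428 = 72.
From column 3, 500 − (163 + 121 + 114 + 72) gives (4,3) = 30.
The remaining cell in column 4 is (2,4) = 500 − 400 = 100.
Column 5: 86 + 37 + 128 + 170 + ? = 500, so (2,5) = 79.
From row 2, 500 − (23 + 121 + 100 + 79) gives (2,2) = 177.
Using row 4: 107 + 30 + 184 + 128 + ? → (4,2) = 500 − 449 = 51.

51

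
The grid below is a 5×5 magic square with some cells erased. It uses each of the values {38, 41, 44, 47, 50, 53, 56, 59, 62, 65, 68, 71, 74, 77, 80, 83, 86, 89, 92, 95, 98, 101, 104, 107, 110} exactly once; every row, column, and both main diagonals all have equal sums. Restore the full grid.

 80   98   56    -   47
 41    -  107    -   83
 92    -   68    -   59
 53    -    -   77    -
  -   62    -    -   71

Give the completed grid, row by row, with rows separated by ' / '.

The 25 entries sum to 1850, so each line sums to 1850/5 = 370.
From row 1, 370 − (80 + 98 + 56 + 47) gives (1,4) = 89.
Column 1: 80 + 41 + 92 + 53 + ? = 370, so (5,1) = 104.
Column 5 must total 370; the given cells sum to 260, so (4,5) = 110.
Using main diagonal: 80 + 68 + 77 + 71 + ? → (2,2) = 370 − 296 = 74.
Row 2 must total 370; the given cells sum to 305, so (2,4) = 65.
Anti-diagonal must total 370; the given cells sum to 284, so (4,2) = 86.
The remaining cell in row 4 is (4,3) = 370 − 326 = 44.
Using column 2: 98 + 74 + 86 + 62 + ? → (3,2) = 370 − 320 = 50.
From column 3, 370 − (56 + 107 + 68 + 44) gives (5,3) = 95.
From row 3, 370 − (92 + 50 + 68 + 59) gives (3,4) = 101.
Row 5: 104 + 62 + 95 + 71 + ? = 370, so (5,4) = 38.

80 98 56 89 47 / 41 74 107 65 83 / 92 50 68 101 59 / 53 86 44 77 110 / 104 62 95 38 71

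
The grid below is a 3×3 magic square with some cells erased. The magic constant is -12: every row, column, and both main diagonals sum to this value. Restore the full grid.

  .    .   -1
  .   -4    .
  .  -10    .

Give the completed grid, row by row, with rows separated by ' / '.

-13 2 -1 / 8 -4 -16 / -7 -10 5

Column 2: -4 + (-10) + ? = -12, so (1,2) = 2.
Anti-diagonal: -1 + (-4) + ? = -12, so (3,1) = -7.
Row 1 needs -12; the known cells sum to 1, so (1,1) = -13.
The remaining cell in row 3 is (3,3) = -12 − (-17) = 5.
Using column 1: -13 + (-7) + ? → (2,1) = -12 − (-20) = 8.
Column 3 needs -12; the known cells sum to 4, so (2,3) = -16.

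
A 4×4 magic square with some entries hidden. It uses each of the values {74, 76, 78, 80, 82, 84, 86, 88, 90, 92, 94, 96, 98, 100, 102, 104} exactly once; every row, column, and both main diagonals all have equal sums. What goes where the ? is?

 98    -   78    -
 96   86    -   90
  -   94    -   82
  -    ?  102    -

The 16 entries sum to 1424, so each line sums to 1424/4 = 356.
The remaining cell in row 2 is (2,3) = 356 − 272 = 84.
From column 3, 356 − (78 + 84 + 102) gives (3,3) = 92.
The remaining cell in main diagonal is (4,4) = 356 − 276 = 80.
Row 3 must total 356; the given cells sum to 268, so (3,1) = 88.
Column 1: 98 + 96 + 88 + ? = 356, so (4,1) = 74.
Column 4 must total 356; the given cells sum to 252, so (1,4) = 104.
Row 1: 98 + 78 + 104 + ? = 356, so (1,2) = 76.
From row 4, 356 − (74 + 102 + 80) gives (4,2) = 100.

100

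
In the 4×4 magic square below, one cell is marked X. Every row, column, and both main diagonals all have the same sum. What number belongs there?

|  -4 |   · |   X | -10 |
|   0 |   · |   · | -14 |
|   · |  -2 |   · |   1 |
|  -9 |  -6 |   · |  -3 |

Column 4 is complete and sums to -26; that is the magic constant.
The remaining cell in row 4 is (4,3) = -26 − (-18) = -8.
Column 1 needs -26; the known cells sum to -13, so (3,1) = -13.
Anti-diagonal: -10 + (-2) + (-9) + ? = -26, so (2,3) = -5.
Row 2 needs -26; the known cells sum to -19, so (2,2) = -7.
Row 3: -13 + (-2) + 1 + ? = -26, so (3,3) = -12.
The remaining cell in column 2 is (1,2) = -26 − (-15) = -11.
The remaining cell in column 3 is (1,3) = -26 − (-25) = -1.

-1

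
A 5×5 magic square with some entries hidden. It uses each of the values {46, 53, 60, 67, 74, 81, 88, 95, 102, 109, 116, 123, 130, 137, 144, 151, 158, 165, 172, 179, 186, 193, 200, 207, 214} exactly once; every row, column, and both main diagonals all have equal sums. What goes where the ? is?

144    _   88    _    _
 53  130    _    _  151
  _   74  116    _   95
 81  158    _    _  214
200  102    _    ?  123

46

The 25 entries sum to 3250, so each line sums to 3250/5 = 650.
Column 1 needs 650; the known cells sum to 478, so (3,1) = 172.
The remaining cell in column 2 is (1,2) = 650 − 464 = 186.
From column 5, 650 − (151 + 95 + 214 + 123) gives (1,5) = 67.
Main diagonal needs 650; the known cells sum to 513, so (4,4) = 137.
Anti-diagonal must total 650; the given cells sum to 541, so (2,4) = 109.
From row 1, 650 − (144 + 186 + 88 + 67) gives (1,4) = 165.
The remaining cell in row 2 is (2,3) = 650 − 443 = 207.
Row 3 needs 650; the known cells sum to 457, so (3,4) = 193.
Using row 4: 81 + 158 + 137 + 214 + ? → (4,3) = 650 − 590 = 60.
Column 3 needs 650; the known cells sum to 471, so (5,3) = 179.
Column 4 needs 650; the known cells sum to 604, so (5,4) = 46.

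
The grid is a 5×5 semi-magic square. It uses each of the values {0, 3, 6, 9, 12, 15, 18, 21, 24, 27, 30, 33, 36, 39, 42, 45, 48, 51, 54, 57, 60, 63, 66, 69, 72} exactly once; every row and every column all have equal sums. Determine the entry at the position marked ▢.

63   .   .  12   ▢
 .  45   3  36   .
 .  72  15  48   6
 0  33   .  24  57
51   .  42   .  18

30

The 25 entries sum to 900, so each line sums to 900/5 = 180.
Row 3: 72 + 15 + 48 + 6 + ? = 180, so (3,1) = 39.
Row 4 needs 180; the known cells sum to 114, so (4,3) = 66.
Column 1: 63 + 39 + 0 + 51 + ? = 180, so (2,1) = 27.
Column 3 must total 180; the given cells sum to 126, so (1,3) = 54.
Using column 4: 12 + 36 + 48 + 24 + ? → (5,4) = 180 − 120 = 60.
Using row 2: 27 + 45 + 3 + 36 + ? → (2,5) = 180 − 111 = 69.
From row 5, 180 − (51 + 42 + 60 + 18) gives (5,2) = 9.
Column 2 needs 180; the known cells sum to 159, so (1,2) = 21.
The remaining cell in column 5 is (1,5) = 180 − 150 = 30.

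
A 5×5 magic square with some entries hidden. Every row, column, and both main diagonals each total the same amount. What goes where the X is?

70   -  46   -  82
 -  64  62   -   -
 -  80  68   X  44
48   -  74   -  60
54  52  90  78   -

Column 3 is complete and sums to 340; that is the magic constant.
From row 5, 340 − (54 + 52 + 90 + 78) gives (5,5) = 66.
Using column 5: 82 + 44 + 60 + 66 + ? → (2,5) = 340 − 252 = 88.
The remaining cell in main diagonal is (4,4) = 340 − 268 = 72.
Row 4 needs 340; the known cells sum to 254, so (4,2) = 86.
Column 2 must total 340; the given cells sum to 282, so (1,2) = 58.
Using anti-diagonal: 82 + 68 + 86 + 54 + ? → (2,4) = 340 − 290 = 50.
Row 1 must total 340; the given cells sum to 256, so (1,4) = 84.
Using row 2: 64 + 62 + 50 + 88 + ? → (2,1) = 340 − 264 = 76.
Column 1 needs 340; the known cells sum to 248, so (3,1) = 92.
The remaining cell in column 4 is (3,4) = 340 − 284 = 56.

56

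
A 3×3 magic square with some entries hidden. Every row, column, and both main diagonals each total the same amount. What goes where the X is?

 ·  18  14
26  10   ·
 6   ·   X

22

Anti-diagonal is complete and sums to 30; that is the magic constant.
The remaining cell in row 1 is (1,1) = 30 − 32 = -2.
Row 2 needs 30; the known cells sum to 36, so (2,3) = -6.
Column 2 must total 30; the given cells sum to 28, so (3,2) = 2.
The remaining cell in column 3 is (3,3) = 30 − 8 = 22.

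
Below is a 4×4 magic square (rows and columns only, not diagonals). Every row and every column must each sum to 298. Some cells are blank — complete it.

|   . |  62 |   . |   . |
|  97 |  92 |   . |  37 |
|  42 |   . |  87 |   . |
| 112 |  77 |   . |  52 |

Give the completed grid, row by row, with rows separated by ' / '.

Row 2: 97 + 92 + 37 + ? = 298, so (2,3) = 72.
Row 4: 112 + 77 + 52 + ? = 298, so (4,3) = 57.
Column 1 must total 298; the given cells sum to 251, so (1,1) = 47.
From column 2, 298 − (62 + 92 + 77) gives (3,2) = 67.
Using column 3: 72 + 87 + 57 + ? → (1,3) = 298 − 216 = 82.
Row 1: 47 + 62 + 82 + ? = 298, so (1,4) = 107.
Row 3: 42 + 67 + 87 + ? = 298, so (3,4) = 102.

47 62 82 107 / 97 92 72 37 / 42 67 87 102 / 112 77 57 52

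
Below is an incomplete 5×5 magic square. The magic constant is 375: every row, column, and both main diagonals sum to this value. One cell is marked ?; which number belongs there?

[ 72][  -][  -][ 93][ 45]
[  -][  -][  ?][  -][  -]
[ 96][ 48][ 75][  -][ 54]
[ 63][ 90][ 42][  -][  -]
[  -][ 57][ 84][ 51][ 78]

Row 3 needs 375; the known cells sum to 273, so (3,4) = 102.
Row 5 must total 375; the given cells sum to 270, so (5,1) = 105.
Column 1: 72 + 96 + 63 + 105 + ? = 375, so (2,1) = 39.
Anti-diagonal needs 375; the known cells sum to 315, so (2,4) = 60.
The remaining cell in column 4 is (4,4) = 375 − 306 = 69.
Main diagonal: 72 + 75 + 69 + 78 + ? = 375, so (2,2) = 81.
Using row 4: 63 + 90 + 42 + 69 + ? → (4,5) = 375 − 264 = 111.
Using column 2: 81 + 48 + 90 + 57 + ? → (1,2) = 375 − 276 = 99.
The remaining cell in column 5 is (2,5) = 375 − 288 = 87.
The remaining cell in row 1 is (1,3) = 375 − 309 = 66.
Using row 2: 39 + 81 + 60 + 87 + ? → (2,3) = 375 − 267 = 108.

108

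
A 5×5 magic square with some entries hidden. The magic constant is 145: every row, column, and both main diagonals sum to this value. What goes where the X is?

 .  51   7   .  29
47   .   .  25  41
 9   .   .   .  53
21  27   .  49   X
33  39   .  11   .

5

The remaining cell in column 1 is (1,1) = 145 − 110 = 35.
Anti-diagonal must total 145; the given cells sum to 114, so (3,3) = 31.
Using row 1: 35 + 51 + 7 + 29 + ? → (1,4) = 145 − 122 = 23.
Using column 4: 23 + 25 + 49 + 11 + ? → (3,4) = 145 − 108 = 37.
Using row 3: 9 + 31 + 37 + 53 + ? → (3,2) = 145 − 130 = 15.
Column 2 must total 145; the given cells sum to 132, so (2,2) = 13.
Using main diagonal: 35 + 13 + 31 + 49 + ? → (5,5) = 145 − 128 = 17.
From row 2, 145 − (47 + 13 + 25 + 41) gives (2,3) = 19.
From row 5, 145 − (33 + 39 + 11 + 17) gives (5,3) = 45.
The remaining cell in column 3 is (4,3) = 145 − 102 = 43.
Using column 5: 29 + 41 + 53 + 17 + ? → (4,5) = 145 − 140 = 5.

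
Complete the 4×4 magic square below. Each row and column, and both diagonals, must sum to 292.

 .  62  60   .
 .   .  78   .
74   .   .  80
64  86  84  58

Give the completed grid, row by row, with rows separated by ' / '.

From column 3, 292 − (60 + 78 + 84) gives (3,3) = 70.
Row 3: 74 + 70 + 80 + ? = 292, so (3,2) = 68.
Column 2 must total 292; the given cells sum to 216, so (2,2) = 76.
Using main diagonal: 76 + 70 + 58 + ? → (1,1) = 292 − 204 = 88.
Anti-diagonal: 78 + 68 + 64 + ? = 292, so (1,4) = 82.
From column 1, 292 − (88 + 74 + 64) gives (2,1) = 66.
The remaining cell in column 4 is (2,4) = 292 − 220 = 72.

88 62 60 82 / 66 76 78 72 / 74 68 70 80 / 64 86 84 58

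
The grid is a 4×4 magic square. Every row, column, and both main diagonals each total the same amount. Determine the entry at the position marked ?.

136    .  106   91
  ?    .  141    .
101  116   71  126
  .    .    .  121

111

Row 3 is complete and sums to 414; that is the magic constant.
Row 1 needs 414; the known cells sum to 333, so (1,2) = 81.
From column 3, 414 − (106 + 141 + 71) gives (4,3) = 96.
Column 4 must total 414; the given cells sum to 338, so (2,4) = 76.
The remaining cell in main diagonal is (2,2) = 414 − 328 = 86.
The remaining cell in anti-diagonal is (4,1) = 414 − 348 = 66.
From row 2, 414 − (86 + 141 + 76) gives (2,1) = 111.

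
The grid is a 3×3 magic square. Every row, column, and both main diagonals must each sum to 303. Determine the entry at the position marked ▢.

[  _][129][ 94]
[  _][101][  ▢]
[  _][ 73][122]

87

Row 1: 129 + 94 + ? = 303, so (1,1) = 80.
From row 3, 303 − (73 + 122) gives (3,1) = 108.
Column 1: 80 + 108 + ? = 303, so (2,1) = 115.
Column 3 needs 303; the known cells sum to 216, so (2,3) = 87.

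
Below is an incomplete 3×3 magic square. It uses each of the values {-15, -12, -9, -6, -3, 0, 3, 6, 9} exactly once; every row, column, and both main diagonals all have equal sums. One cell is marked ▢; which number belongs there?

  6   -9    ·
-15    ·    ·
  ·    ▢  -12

The 9 entries sum to -27, so each line sums to -27/3 = -9.
From row 1, -9 − (6 + (-9)) gives (1,3) = -6.
The remaining cell in column 1 is (3,1) = -9 − (-9) = 0.
From column 3, -9 − (-6 + (-12)) gives (2,3) = 9.
Using main diagonal: 6 + (-12) + ? → (2,2) = -9 − (-6) = -3.
Row 3 needs -9; the known cells sum to -12, so (3,2) = 3.

3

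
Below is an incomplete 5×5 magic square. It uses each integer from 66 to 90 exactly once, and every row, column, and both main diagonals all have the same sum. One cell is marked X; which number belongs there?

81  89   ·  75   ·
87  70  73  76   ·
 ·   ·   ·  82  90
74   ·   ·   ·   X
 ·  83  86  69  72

The entries are 66 through 90, which sum to 1950, so each line sums to 1950/5 = 390.
From row 2, 390 − (87 + 70 + 73 + 76) gives (2,5) = 84.
Row 5 must total 390; the given cells sum to 310, so (5,1) = 80.
Column 1 needs 390; the known cells sum to 322, so (3,1) = 68.
The remaining cell in column 4 is (4,4) = 390 − 302 = 88.
Main diagonal: 81 + 70 + 88 + 72 + ? = 390, so (3,3) = 79.
Row 3: 68 + 79 + 82 + 90 + ? = 390, so (3,2) = 71.
Column 2: 89 + 70 + 71 + 83 + ? = 390, so (4,2) = 77.
Using anti-diagonal: 76 + 79 + 77 + 80 + ? → (1,5) = 390 − 312 = 78.
Using row 1: 81 + 89 + 75 + 78 + ? → (1,3) = 390 − 323 = 67.
From column 3, 390 − (67 + 73 + 79 + 86) gives (4,3) = 85.
Using column 5: 78 + 84 + 90 + 72 + ? → (4,5) = 390 − 324 = 66.

66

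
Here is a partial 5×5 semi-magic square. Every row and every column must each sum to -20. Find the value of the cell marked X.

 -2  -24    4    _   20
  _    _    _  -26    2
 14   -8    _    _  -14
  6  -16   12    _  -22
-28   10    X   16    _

-12

From row 1, -20 − (-2 + (-24) + 4 + 20) gives (1,4) = -18.
The remaining cell in row 4 is (4,4) = -20 − (-20) = 0.
From column 1, -20 − (-2 + 14 + 6 + (-28)) gives (2,1) = -10.
Column 2 needs -20; the known cells sum to -38, so (2,2) = 18.
The remaining cell in column 4 is (3,4) = -20 − (-28) = 8.
From column 5, -20 − (20 + 2 + (-14) + (-22)) gives (5,5) = -6.
The remaining cell in row 2 is (2,3) = -20 − (-16) = -4.
Row 3 needs -20; the known cells sum to 0, so (3,3) = -20.
Row 5 needs -20; the known cells sum to -8, so (5,3) = -12.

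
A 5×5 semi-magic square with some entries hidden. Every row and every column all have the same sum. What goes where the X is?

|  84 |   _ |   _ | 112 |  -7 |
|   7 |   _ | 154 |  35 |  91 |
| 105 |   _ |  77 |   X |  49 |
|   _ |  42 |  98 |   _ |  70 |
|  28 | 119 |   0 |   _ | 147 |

133

Column 5 is complete and sums to 350; that is the magic constant.
Row 2 needs 350; the known cells sum to 287, so (2,2) = 63.
Row 5: 28 + 119 + 0 + 147 + ? = 350, so (5,4) = 56.
Column 1 must total 350; the given cells sum to 224, so (4,1) = 126.
Using column 3: 154 + 77 + 98 + 0 + ? → (1,3) = 350 − 329 = 21.
Row 1 needs 350; the known cells sum to 210, so (1,2) = 140.
The remaining cell in row 4 is (4,4) = 350 − 336 = 14.
Using column 2: 140 + 63 + 42 + 119 + ? → (3,2) = 350 − 364 = -14.
From column 4, 350 − (112 + 35 + 14 + 56) gives (3,4) = 133.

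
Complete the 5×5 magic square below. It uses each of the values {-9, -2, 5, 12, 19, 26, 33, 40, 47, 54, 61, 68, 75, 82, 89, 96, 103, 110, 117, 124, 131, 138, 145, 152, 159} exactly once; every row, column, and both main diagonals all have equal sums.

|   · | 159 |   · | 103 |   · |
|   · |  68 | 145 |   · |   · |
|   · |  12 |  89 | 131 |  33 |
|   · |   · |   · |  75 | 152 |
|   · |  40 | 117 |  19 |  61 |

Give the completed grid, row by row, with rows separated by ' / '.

The 25 entries sum to 1875, so each line sums to 1875/5 = 375.
Using row 3: 12 + 89 + 131 + 33 + ? → (3,1) = 375 − 265 = 110.
Row 5: 40 + 117 + 19 + 61 + ? = 375, so (5,1) = 138.
From column 2, 375 − (159 + 68 + 12 + 40) gives (4,2) = 96.
From column 4, 375 − (103 + 131 + 75 + 19) gives (2,4) = 47.
From main diagonal, 375 − (68 + 89 + 75 + 61) gives (1,1) = 82.
Anti-diagonal must total 375; the given cells sum to 370, so (1,5) = 5.
Row 1 needs 375; the known cells sum to 349, so (1,3) = 26.
The remaining cell in column 3 is (4,3) = 375 − 377 = -2.
Column 5 needs 375; the known cells sum to 251, so (2,5) = 124.
The remaining cell in row 2 is (2,1) = 375 − 384 = -9.
Row 4 needs 375; the known cells sum to 321, so (4,1) = 54.

82 159 26 103 5 / -9 68 145 47 124 / 110 12 89 131 33 / 54 96 -2 75 152 / 138 40 117 19 61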